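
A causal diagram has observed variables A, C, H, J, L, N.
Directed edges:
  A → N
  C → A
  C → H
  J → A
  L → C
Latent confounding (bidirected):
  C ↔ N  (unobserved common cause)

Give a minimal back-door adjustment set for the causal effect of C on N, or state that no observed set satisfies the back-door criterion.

C→N: no observed back-door set.

desc(C)\{C}={A,H,N}; candidates ⊆ {J,L}.
C↔N: latent back-door arc(s) into C.
size 0: {}; under {} C still reaches {L,N} ∋ N.
size 1: {J}, {L}; under {J} C still reaches {L,N} ∋ N.
size 2: {J,L}; under {J,L} C still reaches {N} ∋ N.
C↔N cannot be blocked by any observed set — no back-door set.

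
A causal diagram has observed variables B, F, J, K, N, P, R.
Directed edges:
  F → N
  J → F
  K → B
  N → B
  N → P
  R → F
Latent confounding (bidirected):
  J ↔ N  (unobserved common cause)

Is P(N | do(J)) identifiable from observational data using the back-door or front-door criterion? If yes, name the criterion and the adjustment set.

desc(J)\{J}={B,F,N,P}; candidates ⊆ {K,R}.
J↔N: latent back-door arc(s) into J.
size 0: {}; under {} J still reaches {B,N,P} ∋ N.
size 1: {K}, {R}; under {K} J still reaches {B,N,P} ∋ N.
size 2: {K,R}; under {K,R} J still reaches {B,N,P} ∋ N.
J↔N cannot be blocked by any observed set — no back-door set.
{F}: (i) intercepts every directed J→N path; (ii) no back-door J→{F}; (iii) {J} blocks every back-door {F}→N. Front-door holds.
P(N|do(J)) = Σ_{F} P(F|J) Σ_{J'} P(N|F,J')P(J').

P(N|do(J)): frontdoor, adjust for {F}.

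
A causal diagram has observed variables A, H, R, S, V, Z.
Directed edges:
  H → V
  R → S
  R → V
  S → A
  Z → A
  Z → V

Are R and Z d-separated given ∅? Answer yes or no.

Yes — R ⊥ Z | ∅.

Bayes-Ball from R | ∅ reaches {A,S,V}.
Z ∉ reach(R|∅) ⇒ R ⊥ Z | ∅.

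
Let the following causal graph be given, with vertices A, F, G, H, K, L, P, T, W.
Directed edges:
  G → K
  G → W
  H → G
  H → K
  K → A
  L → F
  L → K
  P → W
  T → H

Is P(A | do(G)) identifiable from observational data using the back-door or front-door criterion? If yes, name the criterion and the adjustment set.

P(A|do(G)): backdoor, adjust for {H}.

desc(G)\{G}={A,K,W}; candidates ⊆ {F,H,L,P,T}.
size 0: {}; under {} G still reaches {A,H,K,T} ∋ A.
{H}: G⊥A given {H} in G with G→· removed — back-door holds.
P(A|do(G)) = Σ_{H} P(A|G,H)·P(H).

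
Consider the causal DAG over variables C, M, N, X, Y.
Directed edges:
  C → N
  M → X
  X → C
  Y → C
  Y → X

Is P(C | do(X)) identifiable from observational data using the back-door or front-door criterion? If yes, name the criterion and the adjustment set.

desc(X)\{X}={C,N}; candidates ⊆ {M,Y}.
size 0: {}; under {} X still reaches {C,M,N,Y} ∋ C.
{Y}: X⊥C given {Y} in G with X→· removed — back-door holds.
P(C|do(X)) = Σ_{Y} P(C|X,Y)·P(Y).

P(C|do(X)): backdoor, adjust for {Y}.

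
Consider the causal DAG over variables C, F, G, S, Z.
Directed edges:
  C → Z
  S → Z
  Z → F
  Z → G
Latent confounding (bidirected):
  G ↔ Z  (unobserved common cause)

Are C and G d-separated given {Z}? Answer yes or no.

Bayes-Ball from C | {Z} reaches {G,S}.
G ∈ reach(C|{Z}) ⇒ C ⊥̸ G | {Z}.

No — C and G are d-connected given {Z}.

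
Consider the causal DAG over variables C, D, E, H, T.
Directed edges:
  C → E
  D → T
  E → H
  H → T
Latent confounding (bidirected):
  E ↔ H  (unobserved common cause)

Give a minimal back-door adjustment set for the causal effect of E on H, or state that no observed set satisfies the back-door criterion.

E→H: no observed back-door set.

desc(E)\{E}={H,T}; candidates ⊆ {C,D}.
E↔H: latent back-door arc(s) into E.
size 0: {}; under {} E still reaches {C,H,T} ∋ H.
size 1: {C}, {D}; under {C} E still reaches {H,T} ∋ H.
size 2: {C,D}; under {C,D} E still reaches {H,T} ∋ H.
E↔H cannot be blocked by any observed set — no back-door set.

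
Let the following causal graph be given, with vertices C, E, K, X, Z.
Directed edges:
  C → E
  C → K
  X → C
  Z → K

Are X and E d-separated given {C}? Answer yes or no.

Bayes-Ball from X | {C} reaches ∅.
E ∉ reach(X|{C}) ⇒ X ⊥ E | {C}.

Yes — X ⊥ E | {C}.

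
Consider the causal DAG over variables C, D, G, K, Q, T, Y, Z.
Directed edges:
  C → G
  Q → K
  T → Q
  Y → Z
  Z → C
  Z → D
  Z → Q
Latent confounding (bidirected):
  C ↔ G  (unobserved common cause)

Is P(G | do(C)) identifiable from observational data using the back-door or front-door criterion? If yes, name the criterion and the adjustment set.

P(G|do(C)): not identifiable (no BD/FD set).

desc(C)\{C}={G}; candidates ⊆ {D,K,Q,T,Y,Z}.
C↔G: latent back-door arc(s) into C.
size 0: {}; under {} C still reaches {D,G,K,Q,Y,Z} ∋ G.
size 1: {D}, {K}, {Q} …(+3); under {D} C still reaches {G,K,Q,Y,Z} ∋ G.
size 2: {D,K}, {D,Q}, {D,T} …(+12); under {D,K} C still reaches {G,Q,T,Y,Z} ∋ G.
C↔G cannot be blocked by any observed set — no back-door set.
No mediator lies on a directed C→…→G path.
Neither criterion identifies P(G|do(C)) in this graph.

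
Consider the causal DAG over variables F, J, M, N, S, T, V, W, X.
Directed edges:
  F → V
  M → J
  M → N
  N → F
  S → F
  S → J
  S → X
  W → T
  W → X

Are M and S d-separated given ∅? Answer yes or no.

Yes — M ⊥ S | ∅.

Bayes-Ball from M | ∅ reaches {F,J,N,V}.
S ∉ reach(M|∅) ⇒ M ⊥ S | ∅.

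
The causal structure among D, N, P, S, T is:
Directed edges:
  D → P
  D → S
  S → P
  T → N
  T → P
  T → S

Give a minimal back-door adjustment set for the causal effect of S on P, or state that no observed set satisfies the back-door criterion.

S→P: minimal back-door set {D, T}.

desc(S)\{S}={P}; candidates ⊆ {D,N,T}.
size 0: {}; under {} S still reaches {D,N,P,T} ∋ P.
size 1: {D}, {N}, {T}; under {D} S still reaches {N,P,T} ∋ P.
{D,T}: S⊥P given {D,T} in G with S→· removed — back-door holds.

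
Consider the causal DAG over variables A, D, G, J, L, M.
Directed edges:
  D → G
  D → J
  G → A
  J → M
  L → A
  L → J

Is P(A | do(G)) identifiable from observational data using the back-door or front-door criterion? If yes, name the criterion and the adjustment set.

desc(G)\{G}={A}; candidates ⊆ {D,J,L,M}.
∅: G⊥A given ∅ in G with G→· removed — back-door holds.
P(A|do(G)) = P(A|G) — no adjustment needed.

P(A|do(G)): backdoor, adjust for ∅.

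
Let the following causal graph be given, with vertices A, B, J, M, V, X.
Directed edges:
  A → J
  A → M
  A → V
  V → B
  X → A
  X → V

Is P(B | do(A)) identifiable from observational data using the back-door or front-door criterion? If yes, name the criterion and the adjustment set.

P(B|do(A)): backdoor, adjust for {X}.

desc(A)\{A}={B,J,M,V}; candidates ⊆ {X}.
size 0: {}; under {} A still reaches {B,V,X} ∋ B.
{X}: A⊥B given {X} in G with A→· removed — back-door holds.
P(B|do(A)) = Σ_{X} P(B|A,X)·P(X).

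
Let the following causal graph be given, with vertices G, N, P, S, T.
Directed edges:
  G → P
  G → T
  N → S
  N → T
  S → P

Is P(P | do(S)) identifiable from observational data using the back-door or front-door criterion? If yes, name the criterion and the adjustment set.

P(P|do(S)): backdoor, adjust for ∅.

desc(S)\{S}={P}; candidates ⊆ {G,N,T}.
∅: S⊥P given ∅ in G with S→· removed — back-door holds.
P(P|do(S)) = P(P|S) — no adjustment needed.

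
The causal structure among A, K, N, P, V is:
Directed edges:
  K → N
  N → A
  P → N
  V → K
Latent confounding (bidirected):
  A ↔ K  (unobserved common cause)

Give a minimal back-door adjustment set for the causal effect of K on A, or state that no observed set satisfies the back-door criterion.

desc(K)\{K}={A,N}; candidates ⊆ {P,V}.
K↔A: latent back-door arc(s) into K.
size 0: {}; under {} K still reaches {A,V} ∋ A.
size 1: {P}, {V}; under {P} K still reaches {A,V} ∋ A.
size 2: {P,V}; under {P,V} K still reaches {A} ∋ A.
K↔A cannot be blocked by any observed set — no back-door set.

K→A: no observed back-door set.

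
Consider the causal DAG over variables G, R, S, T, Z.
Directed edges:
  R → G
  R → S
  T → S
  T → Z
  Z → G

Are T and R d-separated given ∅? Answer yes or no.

Yes — T ⊥ R | ∅.

Bayes-Ball from T | ∅ reaches {G,S,Z}.
R ∉ reach(T|∅) ⇒ T ⊥ R | ∅.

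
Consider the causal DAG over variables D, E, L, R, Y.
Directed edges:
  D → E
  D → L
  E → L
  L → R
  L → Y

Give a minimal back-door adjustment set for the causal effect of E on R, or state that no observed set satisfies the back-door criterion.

E→R: minimal back-door set {D}.

desc(E)\{E}={L,R,Y}; candidates ⊆ {D}.
size 0: {}; under {} E still reaches {D,L,R,Y} ∋ R.
{D}: E⊥R given {D} in G with E→· removed — back-door holds.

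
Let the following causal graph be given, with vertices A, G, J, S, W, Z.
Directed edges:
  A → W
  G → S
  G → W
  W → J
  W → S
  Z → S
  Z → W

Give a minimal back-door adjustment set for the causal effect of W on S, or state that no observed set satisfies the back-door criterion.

W→S: minimal back-door set {G, Z}.

desc(W)\{W}={J,S}; candidates ⊆ {A,G,Z}.
size 0: {}; under {} W still reaches {A,G,S,Z} ∋ S.
size 1: {A}, {G}, {Z}; under {A} W still reaches {G,S,Z} ∋ S.
{G,Z}: W⊥S given {G,Z} in G with W→· removed — back-door holds.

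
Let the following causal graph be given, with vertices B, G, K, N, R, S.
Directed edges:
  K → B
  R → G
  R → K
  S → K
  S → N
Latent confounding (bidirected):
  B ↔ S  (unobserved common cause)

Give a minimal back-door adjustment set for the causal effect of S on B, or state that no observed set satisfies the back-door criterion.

desc(S)\{S}={B,K,N}; candidates ⊆ {G,R}.
S↔B: latent back-door arc(s) into S.
size 0: {}; under {} S still reaches {B} ∋ B.
size 1: {G}, {R}; under {G} S still reaches {B} ∋ B.
size 2: {G,R}; under {G,R} S still reaches {B} ∋ B.
S↔B cannot be blocked by any observed set — no back-door set.

S→B: no observed back-door set.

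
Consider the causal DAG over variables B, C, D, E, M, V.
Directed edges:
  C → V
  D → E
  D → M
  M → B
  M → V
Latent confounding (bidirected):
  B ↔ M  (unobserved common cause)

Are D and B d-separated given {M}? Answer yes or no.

Bayes-Ball from D | {M} reaches {B,E}.
B ∈ reach(D|{M}) ⇒ D ⊥̸ B | {M}.

No — D and B are d-connected given {M}.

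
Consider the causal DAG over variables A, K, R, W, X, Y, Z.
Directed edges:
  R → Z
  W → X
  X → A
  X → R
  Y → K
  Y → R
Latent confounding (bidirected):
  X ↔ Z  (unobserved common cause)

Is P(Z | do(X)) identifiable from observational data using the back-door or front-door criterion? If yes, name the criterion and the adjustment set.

P(Z|do(X)): frontdoor, adjust for {R}.

desc(X)\{X}={A,R,Z}; candidates ⊆ {K,W,Y}.
X↔Z: latent back-door arc(s) into X.
size 0: {}; under {} X still reaches {W,Z} ∋ Z.
size 1: {K}, {W}, {Y}; under {K} X still reaches {W,Z} ∋ Z.
size 2: {K,W}, {K,Y}, {W,Y}; under {K,W} X still reaches {Z} ∋ Z.
X↔Z cannot be blocked by any observed set — no back-door set.
{R}: (i) intercepts every directed X→Z path; (ii) no back-door X→{R}; (iii) {X} blocks every back-door {R}→Z. Front-door holds.
P(Z|do(X)) = Σ_{R} P(R|X) Σ_{X'} P(Z|R,X')P(X').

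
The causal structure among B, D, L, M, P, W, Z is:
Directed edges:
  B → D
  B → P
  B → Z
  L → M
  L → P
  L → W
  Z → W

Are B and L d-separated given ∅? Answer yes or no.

Bayes-Ball from B | ∅ reaches {D,P,W,Z}.
L ∉ reach(B|∅) ⇒ B ⊥ L | ∅.

Yes — B ⊥ L | ∅.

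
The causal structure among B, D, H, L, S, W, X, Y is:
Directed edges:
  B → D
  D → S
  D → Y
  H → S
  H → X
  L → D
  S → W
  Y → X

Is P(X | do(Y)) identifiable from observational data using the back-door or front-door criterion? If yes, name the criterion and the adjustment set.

P(X|do(Y)): backdoor, adjust for ∅.

desc(Y)\{Y}={X}; candidates ⊆ {B,D,H,L,S,W}.
∅: Y⊥X given ∅ in G with Y→· removed — back-door holds.
P(X|do(Y)) = P(X|Y) — no adjustment needed.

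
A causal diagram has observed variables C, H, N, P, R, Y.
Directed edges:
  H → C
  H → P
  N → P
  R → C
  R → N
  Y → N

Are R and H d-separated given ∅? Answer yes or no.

Bayes-Ball from R | ∅ reaches {C,N,P}.
H ∉ reach(R|∅) ⇒ R ⊥ H | ∅.

Yes — R ⊥ H | ∅.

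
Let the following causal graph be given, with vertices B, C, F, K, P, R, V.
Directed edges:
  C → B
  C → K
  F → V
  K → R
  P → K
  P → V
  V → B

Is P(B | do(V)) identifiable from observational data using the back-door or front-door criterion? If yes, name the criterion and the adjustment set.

P(B|do(V)): backdoor, adjust for ∅.

desc(V)\{V}={B}; candidates ⊆ {C,F,K,P,R}.
∅: V⊥B given ∅ in G with V→· removed — back-door holds.
P(B|do(V)) = P(B|V) — no adjustment needed.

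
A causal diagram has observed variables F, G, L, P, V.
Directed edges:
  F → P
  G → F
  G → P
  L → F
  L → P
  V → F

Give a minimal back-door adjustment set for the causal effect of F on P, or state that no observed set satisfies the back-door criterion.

desc(F)\{F}={P}; candidates ⊆ {G,L,V}.
size 0: {}; under {} F still reaches {G,L,P,V} ∋ P.
size 1: {G}, {L}, {V}; under {G} F still reaches {L,P,V} ∋ P.
{G,L}: F⊥P given {G,L} in G with F→· removed — back-door holds.

F→P: minimal back-door set {G, L}.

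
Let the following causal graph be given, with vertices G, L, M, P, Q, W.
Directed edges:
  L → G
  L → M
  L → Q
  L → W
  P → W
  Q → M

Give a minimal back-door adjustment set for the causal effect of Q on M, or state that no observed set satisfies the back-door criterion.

Q→M: minimal back-door set {L}.

desc(Q)\{Q}={M}; candidates ⊆ {G,L,P,W}.
size 0: {}; under {} Q still reaches {G,L,M,W} ∋ M.
{L}: Q⊥M given {L} in G with Q→· removed — back-door holds.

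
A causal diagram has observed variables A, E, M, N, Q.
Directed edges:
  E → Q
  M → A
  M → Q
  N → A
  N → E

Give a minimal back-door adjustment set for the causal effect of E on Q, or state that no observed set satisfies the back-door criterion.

E→Q: minimal back-door set ∅.

desc(E)\{E}={Q}; candidates ⊆ {A,M,N}.
∅: E⊥Q given ∅ in G with E→· removed — back-door holds.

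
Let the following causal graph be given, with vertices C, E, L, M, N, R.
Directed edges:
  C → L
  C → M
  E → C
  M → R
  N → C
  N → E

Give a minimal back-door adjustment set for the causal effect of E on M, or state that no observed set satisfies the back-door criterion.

E→M: minimal back-door set {N}.

desc(E)\{E}={C,L,M,R}; candidates ⊆ {N}.
size 0: {}; under {} E still reaches {C,L,M,N,R} ∋ M.
{N}: E⊥M given {N} in G with E→· removed — back-door holds.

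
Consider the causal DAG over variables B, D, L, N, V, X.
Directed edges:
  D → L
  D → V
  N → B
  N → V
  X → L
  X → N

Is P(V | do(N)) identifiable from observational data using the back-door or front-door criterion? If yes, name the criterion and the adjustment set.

desc(N)\{N}={B,V}; candidates ⊆ {D,L,X}.
∅: N⊥V given ∅ in G with N→· removed — back-door holds.
P(V|do(N)) = P(V|N) — no adjustment needed.

P(V|do(N)): backdoor, adjust for ∅.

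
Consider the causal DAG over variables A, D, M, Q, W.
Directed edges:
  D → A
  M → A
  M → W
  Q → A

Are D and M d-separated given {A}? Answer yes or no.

No — D and M are d-connected given {A}.

Bayes-Ball from D | {A} reaches {M,Q,W}.
M ∈ reach(D|{A}) ⇒ D ⊥̸ M | {A}.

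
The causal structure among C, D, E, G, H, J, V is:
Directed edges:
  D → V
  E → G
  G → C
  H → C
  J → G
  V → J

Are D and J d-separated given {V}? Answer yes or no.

Bayes-Ball from D | {V} reaches ∅.
J ∉ reach(D|{V}) ⇒ D ⊥ J | {V}.

Yes — D ⊥ J | {V}.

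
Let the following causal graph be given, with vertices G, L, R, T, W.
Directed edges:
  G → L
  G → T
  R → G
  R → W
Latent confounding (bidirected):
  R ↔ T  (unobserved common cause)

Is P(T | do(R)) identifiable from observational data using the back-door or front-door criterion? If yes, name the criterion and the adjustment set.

desc(R)\{R}={G,L,T,W}; candidates ⊆ {—}.
R↔T: latent back-door arc(s) into R.
size 0: {}; under {} R still reaches {T} ∋ T.
R↔T cannot be blocked by any observed set — no back-door set.
{G}: (i) intercepts every directed R→T path; (ii) no back-door R→{G}; (iii) {R} blocks every back-door {G}→T. Front-door holds.
P(T|do(R)) = Σ_{G} P(G|R) Σ_{R'} P(T|G,R')P(R').

P(T|do(R)): frontdoor, adjust for {G}.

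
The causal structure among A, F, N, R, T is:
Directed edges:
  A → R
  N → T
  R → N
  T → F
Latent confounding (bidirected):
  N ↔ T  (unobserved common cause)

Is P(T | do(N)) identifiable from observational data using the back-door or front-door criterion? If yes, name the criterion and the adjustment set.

desc(N)\{N}={F,T}; candidates ⊆ {A,R}.
N↔T: latent back-door arc(s) into N.
size 0: {}; under {} N still reaches {A,F,R,T} ∋ T.
size 1: {A}, {R}; under {A} N still reaches {F,R,T} ∋ T.
size 2: {A,R}; under {A,R} N still reaches {F,T} ∋ T.
N↔T cannot be blocked by any observed set — no back-door set.
No mediator lies on a directed N→…→T path.
Neither criterion identifies P(T|do(N)) in this graph.

P(T|do(N)): not identifiable (no BD/FD set).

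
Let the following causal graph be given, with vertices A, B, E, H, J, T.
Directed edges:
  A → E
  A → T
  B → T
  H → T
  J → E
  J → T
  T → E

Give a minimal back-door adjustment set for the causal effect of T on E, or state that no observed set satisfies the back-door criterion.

desc(T)\{T}={E}; candidates ⊆ {A,B,H,J}.
size 0: {}; under {} T still reaches {A,B,E,H,J} ∋ E.
size 1: {A}, {B}, {H} …(+1); under {A} T still reaches {B,E,H,J} ∋ E.
{A,J}: T⊥E given {A,J} in G with T→· removed — back-door holds.

T→E: minimal back-door set {A, J}.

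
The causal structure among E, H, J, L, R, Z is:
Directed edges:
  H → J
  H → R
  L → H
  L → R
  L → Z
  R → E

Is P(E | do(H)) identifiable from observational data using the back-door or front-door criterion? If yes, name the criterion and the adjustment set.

P(E|do(H)): backdoor, adjust for {L}.

desc(H)\{H}={E,J,R}; candidates ⊆ {L,Z}.
size 0: {}; under {} H still reaches {E,L,R,Z} ∋ E.
{L}: H⊥E given {L} in G with H→· removed — back-door holds.
P(E|do(H)) = Σ_{L} P(E|H,L)·P(L).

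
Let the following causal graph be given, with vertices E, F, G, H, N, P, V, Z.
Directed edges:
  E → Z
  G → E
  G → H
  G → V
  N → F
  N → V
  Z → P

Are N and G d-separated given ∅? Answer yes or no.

Yes — N ⊥ G | ∅.

Bayes-Ball from N | ∅ reaches {F,V}.
G ∉ reach(N|∅) ⇒ N ⊥ G | ∅.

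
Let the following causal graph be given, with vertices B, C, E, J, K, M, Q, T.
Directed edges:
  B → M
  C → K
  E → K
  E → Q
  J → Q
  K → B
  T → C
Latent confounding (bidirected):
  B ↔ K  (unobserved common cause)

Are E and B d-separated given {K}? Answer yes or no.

Bayes-Ball from E | {K} reaches {B,C,M,Q,T}.
B ∈ reach(E|{K}) ⇒ E ⊥̸ B | {K}.

No — E and B are d-connected given {K}.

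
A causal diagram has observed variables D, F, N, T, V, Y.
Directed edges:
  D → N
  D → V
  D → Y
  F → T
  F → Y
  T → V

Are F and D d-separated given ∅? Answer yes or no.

Bayes-Ball from F | ∅ reaches {T,V,Y}.
D ∉ reach(F|∅) ⇒ F ⊥ D | ∅.

Yes — F ⊥ D | ∅.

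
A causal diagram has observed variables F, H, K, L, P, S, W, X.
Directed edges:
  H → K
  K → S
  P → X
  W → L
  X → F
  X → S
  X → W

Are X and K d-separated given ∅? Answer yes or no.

Bayes-Ball from X | ∅ reaches {F,L,P,S,W}.
K ∉ reach(X|∅) ⇒ X ⊥ K | ∅.

Yes — X ⊥ K | ∅.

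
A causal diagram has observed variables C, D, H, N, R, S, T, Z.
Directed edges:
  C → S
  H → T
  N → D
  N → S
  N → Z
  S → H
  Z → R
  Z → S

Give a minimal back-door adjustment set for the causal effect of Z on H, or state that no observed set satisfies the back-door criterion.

Z→H: minimal back-door set {N}.

desc(Z)\{Z}={H,R,S,T}; candidates ⊆ {C,D,N}.
size 0: {}; under {} Z still reaches {D,H,N,S,T} ∋ H.
{N}: Z⊥H given {N} in G with Z→· removed — back-door holds.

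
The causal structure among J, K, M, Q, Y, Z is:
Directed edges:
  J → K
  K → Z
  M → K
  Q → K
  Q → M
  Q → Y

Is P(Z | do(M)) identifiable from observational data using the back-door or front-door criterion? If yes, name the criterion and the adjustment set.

P(Z|do(M)): backdoor, adjust for {Q}.

desc(M)\{M}={K,Z}; candidates ⊆ {J,Q,Y}.
size 0: {}; under {} M still reaches {K,Q,Y,Z} ∋ Z.
{Q}: M⊥Z given {Q} in G with M→· removed — back-door holds.
P(Z|do(M)) = Σ_{Q} P(Z|M,Q)·P(Q).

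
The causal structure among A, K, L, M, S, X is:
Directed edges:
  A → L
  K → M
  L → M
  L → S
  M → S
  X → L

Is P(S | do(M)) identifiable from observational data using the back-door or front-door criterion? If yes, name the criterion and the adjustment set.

desc(M)\{M}={S}; candidates ⊆ {A,K,L,X}.
size 0: {}; under {} M still reaches {A,K,L,S,X} ∋ S.
{L}: M⊥S given {L} in G with M→· removed — back-door holds.
P(S|do(M)) = Σ_{L} P(S|M,L)·P(L).

P(S|do(M)): backdoor, adjust for {L}.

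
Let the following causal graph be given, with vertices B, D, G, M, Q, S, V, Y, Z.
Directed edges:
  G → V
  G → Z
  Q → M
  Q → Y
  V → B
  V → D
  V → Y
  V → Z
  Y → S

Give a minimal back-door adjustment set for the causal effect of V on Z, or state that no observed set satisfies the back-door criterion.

desc(V)\{V}={B,D,S,Y,Z}; candidates ⊆ {G,M,Q}.
size 0: {}; under {} V still reaches {G,Z} ∋ Z.
{G}: V⊥Z given {G} in G with V→· removed — back-door holds.

V→Z: minimal back-door set {G}.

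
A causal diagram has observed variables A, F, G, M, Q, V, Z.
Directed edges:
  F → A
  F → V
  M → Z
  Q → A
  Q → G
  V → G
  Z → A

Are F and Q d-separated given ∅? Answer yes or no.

Yes — F ⊥ Q | ∅.

Bayes-Ball from F | ∅ reaches {A,G,V}.
Q ∉ reach(F|∅) ⇒ F ⊥ Q | ∅.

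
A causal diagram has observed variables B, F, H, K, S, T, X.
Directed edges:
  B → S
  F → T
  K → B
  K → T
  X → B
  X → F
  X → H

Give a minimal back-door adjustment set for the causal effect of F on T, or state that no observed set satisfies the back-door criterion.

desc(F)\{F}={T}; candidates ⊆ {B,H,K,S,X}.
∅: F⊥T given ∅ in G with F→· removed — back-door holds.

F→T: minimal back-door set ∅.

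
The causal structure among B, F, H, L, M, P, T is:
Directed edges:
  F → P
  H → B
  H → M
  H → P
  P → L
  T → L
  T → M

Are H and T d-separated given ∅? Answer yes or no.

Yes — H ⊥ T | ∅.

Bayes-Ball from H | ∅ reaches {B,L,M,P}.
T ∉ reach(H|∅) ⇒ H ⊥ T | ∅.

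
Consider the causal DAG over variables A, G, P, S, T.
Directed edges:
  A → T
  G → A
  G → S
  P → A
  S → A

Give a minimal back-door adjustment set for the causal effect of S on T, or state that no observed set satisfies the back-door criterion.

S→T: minimal back-door set {G}.

desc(S)\{S}={A,T}; candidates ⊆ {G,P}.
size 0: {}; under {} S still reaches {A,G,T} ∋ T.
{G}: S⊥T given {G} in G with S→· removed — back-door holds.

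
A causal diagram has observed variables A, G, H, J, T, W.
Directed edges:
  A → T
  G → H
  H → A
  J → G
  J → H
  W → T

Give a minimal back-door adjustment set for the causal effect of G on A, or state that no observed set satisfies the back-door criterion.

desc(G)\{G}={A,H,T}; candidates ⊆ {J,W}.
size 0: {}; under {} G still reaches {A,H,J,T} ∋ A.
{J}: G⊥A given {J} in G with G→· removed — back-door holds.

G→A: minimal back-door set {J}.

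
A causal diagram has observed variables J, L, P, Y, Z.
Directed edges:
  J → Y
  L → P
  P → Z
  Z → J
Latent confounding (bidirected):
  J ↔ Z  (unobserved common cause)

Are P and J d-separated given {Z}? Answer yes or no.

Bayes-Ball from P | {Z} reaches {J,L,Y}.
J ∈ reach(P|{Z}) ⇒ P ⊥̸ J | {Z}.

No — P and J are d-connected given {Z}.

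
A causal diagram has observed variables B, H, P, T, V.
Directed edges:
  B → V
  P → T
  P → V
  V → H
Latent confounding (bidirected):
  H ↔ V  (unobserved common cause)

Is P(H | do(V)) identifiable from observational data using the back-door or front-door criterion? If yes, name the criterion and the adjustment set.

desc(V)\{V}={H}; candidates ⊆ {B,P,T}.
V↔H: latent back-door arc(s) into V.
size 0: {}; under {} V still reaches {B,H,P,T} ∋ H.
size 1: {B}, {P}, {T}; under {B} V still reaches {H,P,T} ∋ H.
size 2: {B,P}, {B,T}, {P,T}; under {B,P} V still reaches {H} ∋ H.
V↔H cannot be blocked by any observed set — no back-door set.
No mediator lies on a directed V→…→H path.
Neither criterion identifies P(H|do(V)) in this graph.

P(H|do(V)): not identifiable (no BD/FD set).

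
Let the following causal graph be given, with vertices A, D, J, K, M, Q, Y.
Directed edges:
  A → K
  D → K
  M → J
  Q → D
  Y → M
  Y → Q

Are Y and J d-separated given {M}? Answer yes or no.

Yes — Y ⊥ J | {M}.

Bayes-Ball from Y | {M} reaches {D,K,Q}.
J ∉ reach(Y|{M}) ⇒ Y ⊥ J | {M}.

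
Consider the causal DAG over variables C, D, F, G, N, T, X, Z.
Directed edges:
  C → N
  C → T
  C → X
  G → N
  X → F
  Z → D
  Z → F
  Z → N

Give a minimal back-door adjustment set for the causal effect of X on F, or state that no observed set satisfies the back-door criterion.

X→F: minimal back-door set ∅.

desc(X)\{X}={F}; candidates ⊆ {C,D,G,N,T,Z}.
∅: X⊥F given ∅ in G with X→· removed — back-door holds.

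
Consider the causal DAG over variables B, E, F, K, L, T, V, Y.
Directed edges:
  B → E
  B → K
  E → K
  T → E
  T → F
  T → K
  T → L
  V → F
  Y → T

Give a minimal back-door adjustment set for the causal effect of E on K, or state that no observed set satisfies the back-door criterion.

E→K: minimal back-door set {B, T}.

desc(E)\{E}={K}; candidates ⊆ {B,F,L,T,V,Y}.
size 0: {}; under {} E still reaches {B,F,K,L,T,Y} ∋ K.
size 1: {B}, {F}, {L} …(+3); under {B} E still reaches {F,K,L,T,Y} ∋ K.
{B,T}: E⊥K given {B,T} in G with E→· removed — back-door holds.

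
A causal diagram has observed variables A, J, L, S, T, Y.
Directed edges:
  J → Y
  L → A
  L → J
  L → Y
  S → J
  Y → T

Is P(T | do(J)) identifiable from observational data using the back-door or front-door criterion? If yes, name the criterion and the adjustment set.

desc(J)\{J}={T,Y}; candidates ⊆ {A,L,S}.
size 0: {}; under {} J still reaches {A,L,S,T,Y} ∋ T.
{L}: J⊥T given {L} in G with J→· removed — back-door holds.
P(T|do(J)) = Σ_{L} P(T|J,L)·P(L).

P(T|do(J)): backdoor, adjust for {L}.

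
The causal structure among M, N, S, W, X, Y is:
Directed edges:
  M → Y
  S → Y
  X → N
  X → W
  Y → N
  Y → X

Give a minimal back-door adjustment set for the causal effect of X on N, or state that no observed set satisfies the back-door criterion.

desc(X)\{X}={N,W}; candidates ⊆ {M,S,Y}.
size 0: {}; under {} X still reaches {M,N,S,Y} ∋ N.
{Y}: X⊥N given {Y} in G with X→· removed — back-door holds.

X→N: minimal back-door set {Y}.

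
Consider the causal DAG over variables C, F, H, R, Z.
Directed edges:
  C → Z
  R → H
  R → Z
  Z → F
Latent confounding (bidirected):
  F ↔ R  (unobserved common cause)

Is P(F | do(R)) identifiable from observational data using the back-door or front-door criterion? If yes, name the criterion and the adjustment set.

desc(R)\{R}={F,H,Z}; candidates ⊆ {C}.
R↔F: latent back-door arc(s) into R.
size 0: {}; under {} R still reaches {F} ∋ F.
size 1: {C}; under {C} R still reaches {F} ∋ F.
R↔F cannot be blocked by any observed set — no back-door set.
{Z}: (i) intercepts every directed R→F path; (ii) no back-door R→{Z}; (iii) {R} blocks every back-door {Z}→F. Front-door holds.
P(F|do(R)) = Σ_{Z} P(Z|R) Σ_{R'} P(F|Z,R')P(R').

P(F|do(R)): frontdoor, adjust for {Z}.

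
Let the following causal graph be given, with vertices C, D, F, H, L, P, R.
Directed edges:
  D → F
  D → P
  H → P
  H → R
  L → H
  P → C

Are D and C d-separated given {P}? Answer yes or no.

Yes — D ⊥ C | {P}.

Bayes-Ball from D | {P} reaches {F,H,L,R}.
C ∉ reach(D|{P}) ⇒ D ⊥ C | {P}.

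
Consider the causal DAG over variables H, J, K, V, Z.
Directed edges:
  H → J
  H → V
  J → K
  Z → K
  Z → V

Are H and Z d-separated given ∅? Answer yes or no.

Bayes-Ball from H | ∅ reaches {J,K,V}.
Z ∉ reach(H|∅) ⇒ H ⊥ Z | ∅.

Yes — H ⊥ Z | ∅.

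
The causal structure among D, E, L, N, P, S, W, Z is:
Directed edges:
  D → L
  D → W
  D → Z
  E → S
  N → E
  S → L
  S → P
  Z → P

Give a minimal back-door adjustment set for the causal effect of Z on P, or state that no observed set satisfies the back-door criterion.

Z→P: minimal back-door set ∅.

desc(Z)\{Z}={P}; candidates ⊆ {D,E,L,N,S,W}.
∅: Z⊥P given ∅ in G with Z→· removed — back-door holds.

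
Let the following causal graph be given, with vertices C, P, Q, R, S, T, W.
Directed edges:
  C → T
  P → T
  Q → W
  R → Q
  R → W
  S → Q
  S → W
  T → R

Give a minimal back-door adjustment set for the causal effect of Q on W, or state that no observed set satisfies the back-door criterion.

desc(Q)\{Q}={W}; candidates ⊆ {C,P,R,S,T}.
size 0: {}; under {} Q still reaches {C,P,R,S,T,W} ∋ W.
size 1: {C}, {P}, {R} …(+2); under {C} Q still reaches {P,R,S,T,W} ∋ W.
{R,S}: Q⊥W given {R,S} in G with Q→· removed — back-door holds.

Q→W: minimal back-door set {R, S}.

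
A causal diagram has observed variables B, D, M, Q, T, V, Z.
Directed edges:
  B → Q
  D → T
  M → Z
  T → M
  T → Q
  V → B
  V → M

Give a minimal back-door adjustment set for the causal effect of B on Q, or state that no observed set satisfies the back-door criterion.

B→Q: minimal back-door set ∅.

desc(B)\{B}={Q}; candidates ⊆ {D,M,T,V,Z}.
∅: B⊥Q given ∅ in G with B→· removed — back-door holds.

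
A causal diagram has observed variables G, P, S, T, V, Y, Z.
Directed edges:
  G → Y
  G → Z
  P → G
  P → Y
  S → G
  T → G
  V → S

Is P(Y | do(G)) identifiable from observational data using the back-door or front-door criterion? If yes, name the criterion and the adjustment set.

P(Y|do(G)): backdoor, adjust for {P}.

desc(G)\{G}={Y,Z}; candidates ⊆ {P,S,T,V}.
size 0: {}; under {} G still reaches {P,S,T,V,Y} ∋ Y.
{P}: G⊥Y given {P} in G with G→· removed — back-door holds.
P(Y|do(G)) = Σ_{P} P(Y|G,P)·P(P).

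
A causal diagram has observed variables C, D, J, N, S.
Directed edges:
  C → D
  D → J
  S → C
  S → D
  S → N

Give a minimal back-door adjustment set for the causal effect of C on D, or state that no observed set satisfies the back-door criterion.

C→D: minimal back-door set {S}.

desc(C)\{C}={D,J}; candidates ⊆ {N,S}.
size 0: {}; under {} C still reaches {D,J,N,S} ∋ D.
{S}: C⊥D given {S} in G with C→· removed — back-door holds.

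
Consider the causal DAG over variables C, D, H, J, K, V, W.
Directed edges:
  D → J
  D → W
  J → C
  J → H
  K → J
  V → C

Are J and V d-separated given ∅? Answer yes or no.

Bayes-Ball from J | ∅ reaches {C,D,H,K,W}.
V ∉ reach(J|∅) ⇒ J ⊥ V | ∅.

Yes — J ⊥ V | ∅.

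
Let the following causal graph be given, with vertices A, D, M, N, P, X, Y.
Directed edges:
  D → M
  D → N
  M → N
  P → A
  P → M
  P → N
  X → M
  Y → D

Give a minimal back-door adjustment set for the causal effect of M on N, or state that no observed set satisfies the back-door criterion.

M→N: minimal back-door set {D, P}.

desc(M)\{M}={N}; candidates ⊆ {A,D,P,X,Y}.
size 0: {}; under {} M still reaches {A,D,N,P,X,Y} ∋ N.
size 1: {A}, {D}, {P} …(+2); under {A} M still reaches {D,N,P,X,Y} ∋ N.
{D,P}: M⊥N given {D,P} in G with M→· removed — back-door holds.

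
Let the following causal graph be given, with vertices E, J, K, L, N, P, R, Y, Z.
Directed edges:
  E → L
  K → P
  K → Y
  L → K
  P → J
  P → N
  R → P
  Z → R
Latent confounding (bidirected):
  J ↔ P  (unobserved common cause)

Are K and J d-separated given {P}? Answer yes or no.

No — K and J are d-connected given {P}.

Bayes-Ball from K | {P} reaches {E,J,L,R,Y,Z}.
J ∈ reach(K|{P}) ⇒ K ⊥̸ J | {P}.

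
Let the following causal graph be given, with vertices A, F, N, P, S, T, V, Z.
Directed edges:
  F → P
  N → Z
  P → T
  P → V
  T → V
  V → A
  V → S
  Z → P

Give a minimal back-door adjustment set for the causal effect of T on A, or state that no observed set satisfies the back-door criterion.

T→A: minimal back-door set {P}.

desc(T)\{T}={A,S,V}; candidates ⊆ {F,N,P,Z}.
size 0: {}; under {} T still reaches {A,F,N,P,S,V,Z} ∋ A.
{P}: T⊥A given {P} in G with T→· removed — back-door holds.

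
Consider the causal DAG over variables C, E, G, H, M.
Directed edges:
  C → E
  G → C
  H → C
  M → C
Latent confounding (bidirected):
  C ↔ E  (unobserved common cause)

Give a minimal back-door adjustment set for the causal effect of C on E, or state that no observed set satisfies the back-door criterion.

desc(C)\{C}={E}; candidates ⊆ {G,H,M}.
C↔E: latent back-door arc(s) into C.
size 0: {}; under {} C still reaches {E,G,H,M} ∋ E.
size 1: {G}, {H}, {M}; under {G} C still reaches {E,H,M} ∋ E.
size 2: {G,H}, {G,M}, {H,M}; under {G,H} C still reaches {E,M} ∋ E.
C↔E cannot be blocked by any observed set — no back-door set.

C→E: no observed back-door set.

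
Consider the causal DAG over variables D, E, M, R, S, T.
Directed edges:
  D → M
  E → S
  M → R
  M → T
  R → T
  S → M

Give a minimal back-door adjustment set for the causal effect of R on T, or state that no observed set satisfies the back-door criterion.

desc(R)\{R}={T}; candidates ⊆ {D,E,M,S}.
size 0: {}; under {} R still reaches {D,E,M,S,T} ∋ T.
{M}: R⊥T given {M} in G with R→· removed — back-door holds.

R→T: minimal back-door set {M}.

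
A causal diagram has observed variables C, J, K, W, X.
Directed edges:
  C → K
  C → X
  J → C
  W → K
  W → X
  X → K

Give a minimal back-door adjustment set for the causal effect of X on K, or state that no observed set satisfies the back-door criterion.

X→K: minimal back-door set {C, W}.

desc(X)\{X}={K}; candidates ⊆ {C,J,W}.
size 0: {}; under {} X still reaches {C,J,K,W} ∋ K.
size 1: {C}, {J}, {W}; under {C} X still reaches {K,W} ∋ K.
{C,W}: X⊥K given {C,W} in G with X→· removed — back-door holds.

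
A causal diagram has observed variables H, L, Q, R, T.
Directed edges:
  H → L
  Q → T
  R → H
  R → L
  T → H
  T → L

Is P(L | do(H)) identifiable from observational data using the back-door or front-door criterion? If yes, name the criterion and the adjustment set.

desc(H)\{H}={L}; candidates ⊆ {Q,R,T}.
size 0: {}; under {} H still reaches {L,Q,R,T} ∋ L.
size 1: {Q}, {R}, {T}; under {Q} H still reaches {L,R,T} ∋ L.
{R,T}: H⊥L given {R,T} in G with H→· removed — back-door holds.
P(L|do(H)) = Σ_{R,T} P(L|H,R,T)·P(R,T).

P(L|do(H)): backdoor, adjust for {R, T}.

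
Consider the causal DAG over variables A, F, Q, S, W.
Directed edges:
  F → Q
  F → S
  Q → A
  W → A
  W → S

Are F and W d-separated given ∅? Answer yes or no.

Bayes-Ball from F | ∅ reaches {A,Q,S}.
W ∉ reach(F|∅) ⇒ F ⊥ W | ∅.

Yes — F ⊥ W | ∅.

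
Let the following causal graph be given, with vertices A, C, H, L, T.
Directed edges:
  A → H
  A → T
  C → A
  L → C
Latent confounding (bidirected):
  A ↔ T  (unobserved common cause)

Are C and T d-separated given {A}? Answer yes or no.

Bayes-Ball from C | {A} reaches {L,T}.
T ∈ reach(C|{A}) ⇒ C ⊥̸ T | {A}.

No — C and T are d-connected given {A}.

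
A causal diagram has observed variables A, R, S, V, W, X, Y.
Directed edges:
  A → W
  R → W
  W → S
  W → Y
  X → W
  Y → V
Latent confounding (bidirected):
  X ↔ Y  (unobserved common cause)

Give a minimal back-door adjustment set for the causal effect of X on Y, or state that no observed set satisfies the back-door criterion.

X→Y: no observed back-door set.

desc(X)\{X}={S,V,W,Y}; candidates ⊆ {A,R}.
X↔Y: latent back-door arc(s) into X.
size 0: {}; under {} X still reaches {V,Y} ∋ Y.
size 1: {A}, {R}; under {A} X still reaches {V,Y} ∋ Y.
size 2: {A,R}; under {A,R} X still reaches {V,Y} ∋ Y.
X↔Y cannot be blocked by any observed set — no back-door set.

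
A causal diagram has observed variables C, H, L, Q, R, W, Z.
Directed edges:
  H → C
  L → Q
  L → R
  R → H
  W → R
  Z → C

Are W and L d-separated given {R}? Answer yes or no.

No — W and L are d-connected given {R}.

Bayes-Ball from W | {R} reaches {L,Q}.
L ∈ reach(W|{R}) ⇒ W ⊥̸ L | {R}.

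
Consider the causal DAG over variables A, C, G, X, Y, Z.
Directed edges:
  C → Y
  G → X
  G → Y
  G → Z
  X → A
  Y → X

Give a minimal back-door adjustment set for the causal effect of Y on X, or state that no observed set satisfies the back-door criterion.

Y→X: minimal back-door set {G}.

desc(Y)\{Y}={A,X}; candidates ⊆ {C,G,Z}.
size 0: {}; under {} Y still reaches {A,C,G,X,Z} ∋ X.
{G}: Y⊥X given {G} in G with Y→· removed — back-door holds.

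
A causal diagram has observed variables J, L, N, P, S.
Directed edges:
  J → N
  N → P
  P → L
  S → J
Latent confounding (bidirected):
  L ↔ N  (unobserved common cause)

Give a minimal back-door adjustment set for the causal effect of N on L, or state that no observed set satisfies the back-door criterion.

N→L: no observed back-door set.

desc(N)\{N}={L,P}; candidates ⊆ {J,S}.
N↔L: latent back-door arc(s) into N.
size 0: {}; under {} N still reaches {J,L,S} ∋ L.
size 1: {J}, {S}; under {J} N still reaches {L} ∋ L.
size 2: {J,S}; under {J,S} N still reaches {L} ∋ L.
N↔L cannot be blocked by any observed set — no back-door set.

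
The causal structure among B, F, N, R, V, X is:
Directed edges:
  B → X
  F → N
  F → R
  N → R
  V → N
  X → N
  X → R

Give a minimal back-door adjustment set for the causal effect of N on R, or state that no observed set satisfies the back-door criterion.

N→R: minimal back-door set {F, X}.

desc(N)\{N}={R}; candidates ⊆ {B,F,V,X}.
size 0: {}; under {} N still reaches {B,F,R,V,X} ∋ R.
size 1: {B}, {F}, {V} …(+1); under {B} N still reaches {F,R,V,X} ∋ R.
{F,X}: N⊥R given {F,X} in G with N→· removed — back-door holds.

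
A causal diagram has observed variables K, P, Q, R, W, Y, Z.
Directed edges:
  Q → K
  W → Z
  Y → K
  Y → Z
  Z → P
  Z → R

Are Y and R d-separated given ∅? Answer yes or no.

No — Y and R are d-connected given ∅.

Bayes-Ball from Y | ∅ reaches {K,P,R,Z}.
R ∈ reach(Y|∅) ⇒ Y ⊥̸ R | ∅.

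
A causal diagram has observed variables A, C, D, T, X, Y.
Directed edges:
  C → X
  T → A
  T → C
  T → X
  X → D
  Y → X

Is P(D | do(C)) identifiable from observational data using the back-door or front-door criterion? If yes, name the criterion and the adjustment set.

desc(C)\{C}={D,X}; candidates ⊆ {A,T,Y}.
size 0: {}; under {} C still reaches {A,D,T,X} ∋ D.
{T}: C⊥D given {T} in G with C→· removed — back-door holds.
P(D|do(C)) = Σ_{T} P(D|C,T)·P(T).

P(D|do(C)): backdoor, adjust for {T}.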